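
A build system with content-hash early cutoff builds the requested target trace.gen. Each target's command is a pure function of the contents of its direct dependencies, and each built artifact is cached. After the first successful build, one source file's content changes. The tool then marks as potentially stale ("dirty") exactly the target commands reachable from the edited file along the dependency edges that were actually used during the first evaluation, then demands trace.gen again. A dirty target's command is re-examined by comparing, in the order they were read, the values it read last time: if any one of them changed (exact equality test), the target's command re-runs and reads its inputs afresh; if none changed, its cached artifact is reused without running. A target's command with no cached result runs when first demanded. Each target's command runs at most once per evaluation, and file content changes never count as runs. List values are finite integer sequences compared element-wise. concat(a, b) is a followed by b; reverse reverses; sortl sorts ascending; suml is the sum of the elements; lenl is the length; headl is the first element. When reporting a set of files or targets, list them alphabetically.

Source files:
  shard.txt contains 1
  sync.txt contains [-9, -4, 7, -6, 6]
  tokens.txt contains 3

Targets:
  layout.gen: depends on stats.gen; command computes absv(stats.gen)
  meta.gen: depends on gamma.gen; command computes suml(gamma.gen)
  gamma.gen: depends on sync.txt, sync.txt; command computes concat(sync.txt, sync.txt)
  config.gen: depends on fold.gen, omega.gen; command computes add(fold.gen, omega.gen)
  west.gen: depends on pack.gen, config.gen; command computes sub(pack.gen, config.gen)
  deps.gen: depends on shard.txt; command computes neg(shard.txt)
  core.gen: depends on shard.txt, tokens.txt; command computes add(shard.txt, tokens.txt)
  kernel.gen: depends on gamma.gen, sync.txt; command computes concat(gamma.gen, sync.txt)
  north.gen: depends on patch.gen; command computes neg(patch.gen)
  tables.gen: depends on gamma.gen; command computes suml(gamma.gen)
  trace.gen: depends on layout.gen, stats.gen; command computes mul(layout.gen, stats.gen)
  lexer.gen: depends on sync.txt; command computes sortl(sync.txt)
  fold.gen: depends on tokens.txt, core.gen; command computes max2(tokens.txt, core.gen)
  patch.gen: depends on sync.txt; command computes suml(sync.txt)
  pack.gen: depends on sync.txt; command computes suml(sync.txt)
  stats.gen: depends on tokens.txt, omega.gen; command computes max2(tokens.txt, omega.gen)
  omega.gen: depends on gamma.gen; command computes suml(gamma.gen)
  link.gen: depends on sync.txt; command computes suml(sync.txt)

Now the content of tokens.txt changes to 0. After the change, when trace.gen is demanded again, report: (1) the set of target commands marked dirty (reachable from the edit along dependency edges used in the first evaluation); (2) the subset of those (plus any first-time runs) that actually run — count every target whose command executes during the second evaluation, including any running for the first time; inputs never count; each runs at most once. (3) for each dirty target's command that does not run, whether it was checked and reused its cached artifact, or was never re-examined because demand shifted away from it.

Marked dirty: layout.gen, stats.gen, trace.gen.
Target commands that run: layout.gen, stats.gen, trace.gen — 3 in total.
Every dirty target's command ran.

First evaluation (everything demanded from the output):
  gamma.gen = concat([-9, -4, 7, -6, 6], [-9, -4, 7, -6, 6]) = [-9, -4, 7, -6, 6, -9, -4, 7, -6, 6]
  omega.gen = suml([-9, -4, 7, -6, 6, -9, -4, 7, -6, 6]) = -12
  stats.gen = max2(3, -12) = 3
  layout.gen = absv(3) = 3
  trace.gen = mul(3, 3) = 9

Propagation after the edit:
  stats.gen: runs — tokens.txt 3->0; result 0.
  layout.gen: runs — stats.gen 3->0; result 0.
  trace.gen: runs — layout.gen 3->0; stats.gen 3->0; result 0.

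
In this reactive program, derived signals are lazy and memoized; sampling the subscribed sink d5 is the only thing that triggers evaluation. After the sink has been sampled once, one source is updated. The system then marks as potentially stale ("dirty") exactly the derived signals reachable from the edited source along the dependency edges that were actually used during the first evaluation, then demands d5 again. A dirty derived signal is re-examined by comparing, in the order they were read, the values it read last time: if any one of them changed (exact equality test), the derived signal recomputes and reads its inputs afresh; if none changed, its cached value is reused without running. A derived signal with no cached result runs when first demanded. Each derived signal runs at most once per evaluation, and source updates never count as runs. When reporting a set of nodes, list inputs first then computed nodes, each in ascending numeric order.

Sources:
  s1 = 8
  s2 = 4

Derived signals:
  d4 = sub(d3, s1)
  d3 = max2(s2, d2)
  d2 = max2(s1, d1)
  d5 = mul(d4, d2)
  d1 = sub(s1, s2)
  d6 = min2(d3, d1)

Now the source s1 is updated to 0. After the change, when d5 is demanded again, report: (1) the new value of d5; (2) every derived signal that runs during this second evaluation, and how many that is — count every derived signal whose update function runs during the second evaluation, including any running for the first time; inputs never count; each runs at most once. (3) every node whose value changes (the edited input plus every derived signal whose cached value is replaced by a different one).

Demanding d5 again yields 0.
5 derived signals run: d1, d2, d3, d4, d5.
The nodes whose values change: s1, d1, d2, d3, d4.

First demand of the output computes:
  d1 = sub(8, 4) = 4
  d2 = max2(8, 4) = 8
  d3 = max2(4, 8) = 8
  d4 = sub(8, 8) = 0
  d5 = mul(0, 8) = 0

After the edit, cleaning proceeds:
  d1: a read changed (s1 8->0) — executes, giving -4.
  d2: a read changed (s1 8->0; d1 4->-4) — executes, giving 0.
  d3: a read changed (d2 8->0) — executes, giving 4.
  d4: a read changed (d3 8->4; s1 8->0) — executes, giving 4.
  d5: a read changed (d4 0->4; d2 8->0) — executes, giving 0 — identical to its old value.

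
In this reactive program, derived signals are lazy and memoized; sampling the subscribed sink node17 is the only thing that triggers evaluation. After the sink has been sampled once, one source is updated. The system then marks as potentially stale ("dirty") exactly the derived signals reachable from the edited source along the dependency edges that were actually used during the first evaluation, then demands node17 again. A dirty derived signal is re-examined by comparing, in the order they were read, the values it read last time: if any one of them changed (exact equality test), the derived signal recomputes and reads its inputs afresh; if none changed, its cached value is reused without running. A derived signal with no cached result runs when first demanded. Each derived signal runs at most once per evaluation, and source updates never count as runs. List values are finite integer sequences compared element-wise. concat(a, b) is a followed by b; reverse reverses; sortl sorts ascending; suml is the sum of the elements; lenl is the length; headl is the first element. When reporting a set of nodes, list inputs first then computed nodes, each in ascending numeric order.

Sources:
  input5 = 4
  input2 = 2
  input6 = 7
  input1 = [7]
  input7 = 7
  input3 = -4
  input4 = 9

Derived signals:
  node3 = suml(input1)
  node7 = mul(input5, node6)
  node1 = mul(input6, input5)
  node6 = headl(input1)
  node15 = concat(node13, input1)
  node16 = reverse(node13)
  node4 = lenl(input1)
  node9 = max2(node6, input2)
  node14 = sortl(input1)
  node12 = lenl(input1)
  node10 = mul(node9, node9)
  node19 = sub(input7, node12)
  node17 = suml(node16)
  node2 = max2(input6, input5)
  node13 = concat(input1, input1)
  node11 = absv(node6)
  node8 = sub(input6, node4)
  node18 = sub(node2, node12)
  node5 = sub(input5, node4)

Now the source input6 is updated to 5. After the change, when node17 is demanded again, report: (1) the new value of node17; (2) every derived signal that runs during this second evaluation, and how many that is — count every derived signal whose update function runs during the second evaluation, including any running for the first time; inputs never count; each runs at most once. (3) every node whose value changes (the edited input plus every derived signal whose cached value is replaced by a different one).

Demanding node17 again yields 14.
0 derived signals run: none.
The nodes whose values change: input6.
Note the shortcut — input6 feeds only undemanded nodes, so no recomputation happens.

First demand of the output computes:
  node13 = concat([7], [7]) = [7, 7]
  node16 = reverse([7, 7]) = [7, 7]
  node17 = suml([7, 7]) = 14

After the edit, cleaning proceeds:
  input6 only reaches undemanded nodes; the second demand re-runs nothing.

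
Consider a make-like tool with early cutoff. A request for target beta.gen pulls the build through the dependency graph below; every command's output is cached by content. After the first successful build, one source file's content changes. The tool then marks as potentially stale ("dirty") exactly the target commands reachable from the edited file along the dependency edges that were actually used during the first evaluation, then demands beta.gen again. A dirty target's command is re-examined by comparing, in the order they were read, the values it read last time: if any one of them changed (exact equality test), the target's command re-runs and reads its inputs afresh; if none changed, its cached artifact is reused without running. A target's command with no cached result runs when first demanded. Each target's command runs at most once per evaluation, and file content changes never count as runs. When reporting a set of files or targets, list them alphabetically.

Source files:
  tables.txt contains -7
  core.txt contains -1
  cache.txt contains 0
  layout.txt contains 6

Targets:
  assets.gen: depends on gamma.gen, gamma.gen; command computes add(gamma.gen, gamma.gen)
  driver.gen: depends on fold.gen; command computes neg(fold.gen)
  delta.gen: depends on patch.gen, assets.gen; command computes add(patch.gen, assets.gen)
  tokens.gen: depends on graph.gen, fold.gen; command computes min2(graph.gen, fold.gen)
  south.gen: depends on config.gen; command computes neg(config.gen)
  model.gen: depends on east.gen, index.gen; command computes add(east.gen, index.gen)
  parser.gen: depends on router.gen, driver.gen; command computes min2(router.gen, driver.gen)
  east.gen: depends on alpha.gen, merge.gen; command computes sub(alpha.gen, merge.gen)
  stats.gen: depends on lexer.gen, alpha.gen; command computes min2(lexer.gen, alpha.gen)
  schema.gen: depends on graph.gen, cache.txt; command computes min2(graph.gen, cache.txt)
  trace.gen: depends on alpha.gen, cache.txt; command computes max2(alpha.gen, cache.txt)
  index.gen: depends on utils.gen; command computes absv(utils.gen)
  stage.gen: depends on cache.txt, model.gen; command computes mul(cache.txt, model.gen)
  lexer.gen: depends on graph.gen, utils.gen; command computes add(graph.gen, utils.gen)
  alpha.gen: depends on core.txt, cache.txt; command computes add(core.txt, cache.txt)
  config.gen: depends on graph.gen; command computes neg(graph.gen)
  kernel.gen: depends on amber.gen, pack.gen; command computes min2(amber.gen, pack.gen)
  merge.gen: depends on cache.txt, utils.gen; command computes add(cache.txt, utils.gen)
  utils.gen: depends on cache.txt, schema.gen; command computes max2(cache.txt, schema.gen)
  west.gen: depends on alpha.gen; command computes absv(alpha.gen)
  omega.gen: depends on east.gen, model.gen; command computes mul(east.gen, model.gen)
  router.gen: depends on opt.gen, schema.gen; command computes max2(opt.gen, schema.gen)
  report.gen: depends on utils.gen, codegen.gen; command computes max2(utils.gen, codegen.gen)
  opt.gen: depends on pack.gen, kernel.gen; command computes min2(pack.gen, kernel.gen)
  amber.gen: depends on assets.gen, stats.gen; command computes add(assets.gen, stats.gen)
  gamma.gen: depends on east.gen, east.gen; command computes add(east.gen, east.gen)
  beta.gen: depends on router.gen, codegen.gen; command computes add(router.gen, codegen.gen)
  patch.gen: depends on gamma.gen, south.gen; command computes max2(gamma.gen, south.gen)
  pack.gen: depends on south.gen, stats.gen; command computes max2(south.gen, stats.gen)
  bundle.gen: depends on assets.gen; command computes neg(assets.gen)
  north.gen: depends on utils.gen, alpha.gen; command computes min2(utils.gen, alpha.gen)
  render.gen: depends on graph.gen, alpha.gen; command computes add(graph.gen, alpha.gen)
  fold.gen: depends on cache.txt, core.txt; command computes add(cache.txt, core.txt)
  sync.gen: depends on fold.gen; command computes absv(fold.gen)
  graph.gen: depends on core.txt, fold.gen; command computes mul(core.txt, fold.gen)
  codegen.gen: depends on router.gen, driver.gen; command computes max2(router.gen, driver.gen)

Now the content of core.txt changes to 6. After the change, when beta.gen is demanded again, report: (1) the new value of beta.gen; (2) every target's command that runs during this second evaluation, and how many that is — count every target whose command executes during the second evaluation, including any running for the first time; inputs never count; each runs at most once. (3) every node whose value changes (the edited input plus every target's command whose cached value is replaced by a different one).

Demanding beta.gen again yields 60.
19 target commands run: alpha.gen, amber.gen, assets.gen, beta.gen, codegen.gen, config.gen, driver.gen, east.gen, fold.gen, gamma.gen, graph.gen, kernel.gen, lexer.gen, opt.gen, pack.gen, router.gen, schema.gen, south.gen, stats.gen.
The nodes whose values change: alpha.gen, amber.gen, assets.gen, beta.gen, codegen.gen, config.gen, core.txt, driver.gen, east.gen, fold.gen, gamma.gen, graph.gen, kernel.gen, lexer.gen, opt.gen, pack.gen, router.gen, south.gen, stats.gen.
Note where the cutoff bites: utils.gen is checked, finds nothing changed, and keeps its cache.

First demand of the output computes:
  alpha.gen = add(-1, 0) = -1
  fold.gen = add(0, -1) = -1
  driver.gen = neg(-1) = 1
  graph.gen = mul(-1, -1) = 1
  config.gen = neg(1) = -1
  schema.gen = min2(1, 0) = 0
  south.gen = neg(-1) = 1
  utils.gen = max2(0, 0) = 0
  lexer.gen = add(1, 0) = 1
  merge.gen = add(0, 0) = 0
  east.gen = sub(-1, 0) = -1
  gamma.gen = add(-1, -1) = -2
  assets.gen = add(-2, -2) = -4
  stats.gen = min2(1, -1) = -1
  amber.gen = add(-4, -1) = -5
  pack.gen = max2(1, -1) = 1
  kernel.gen = min2(-5, 1) = -5
  opt.gen = min2(1, -5) = -5
  router.gen = max2(-5, 0) = 0
  codegen.gen = max2(0, 1) = 1
  beta.gen = add(0, 1) = 1

After the edit, cleaning proceeds:
  alpha.gen: a read changed (core.txt -1->6) — executes, giving 6.
  fold.gen: a read changed (core.txt -1->6) — executes, giving 6.
  driver.gen: a read changed (fold.gen -1->6) — executes, giving -6.
  graph.gen: a read changed (core.txt -1->6; fold.gen -1->6) — executes, giving 36.
  config.gen: a read changed (graph.gen 1->36) — executes, giving -36.
  schema.gen: a read changed (graph.gen 1->36) — executes, giving 0 — identical to its old value.
  south.gen: a read changed (config.gen -1->-36) — executes, giving 36.
  utils.gen: dirty, but its reads are unchanged (cache.txt unchanged, schema.gen unchanged); cached 0 stands.
  lexer.gen: a read changed (graph.gen 1->36) — executes, giving 36.
  merge.gen: dirty, but its reads are unchanged (cache.txt unchanged, utils.gen unchanged); cached 0 stands.
  east.gen: a read changed (alpha.gen -1->6) — executes, giving 6.
  gamma.gen: a read changed (east.gen -1->6; east.gen -1->6) — executes, giving 12.
  assets.gen: a read changed (gamma.gen -2->12; gamma.gen -2->12) — executes, giving 24.
  stats.gen: a read changed (lexer.gen 1->36; alpha.gen -1->6) — executes, giving 6.
  amber.gen: a read changed (assets.gen -4->24; stats.gen -1->6) — executes, giving 30.
  pack.gen: a read changed (south.gen 1->36; stats.gen -1->6) — executes, giving 36.
  kernel.gen: a read changed (amber.gen -5->30; pack.gen 1->36) — executes, giving 30.
  opt.gen: a read changed (pack.gen 1->36; kernel.gen -5->30) — executes, giving 30.
  router.gen: a read changed (opt.gen -5->30) — executes, giving 30.
  codegen.gen: a read changed (router.gen 0->30; driver.gen 1->-6) — executes, giving 30.
  beta.gen: a read changed (router.gen 0->30; codegen.gen 1->30) — executes, giving 60.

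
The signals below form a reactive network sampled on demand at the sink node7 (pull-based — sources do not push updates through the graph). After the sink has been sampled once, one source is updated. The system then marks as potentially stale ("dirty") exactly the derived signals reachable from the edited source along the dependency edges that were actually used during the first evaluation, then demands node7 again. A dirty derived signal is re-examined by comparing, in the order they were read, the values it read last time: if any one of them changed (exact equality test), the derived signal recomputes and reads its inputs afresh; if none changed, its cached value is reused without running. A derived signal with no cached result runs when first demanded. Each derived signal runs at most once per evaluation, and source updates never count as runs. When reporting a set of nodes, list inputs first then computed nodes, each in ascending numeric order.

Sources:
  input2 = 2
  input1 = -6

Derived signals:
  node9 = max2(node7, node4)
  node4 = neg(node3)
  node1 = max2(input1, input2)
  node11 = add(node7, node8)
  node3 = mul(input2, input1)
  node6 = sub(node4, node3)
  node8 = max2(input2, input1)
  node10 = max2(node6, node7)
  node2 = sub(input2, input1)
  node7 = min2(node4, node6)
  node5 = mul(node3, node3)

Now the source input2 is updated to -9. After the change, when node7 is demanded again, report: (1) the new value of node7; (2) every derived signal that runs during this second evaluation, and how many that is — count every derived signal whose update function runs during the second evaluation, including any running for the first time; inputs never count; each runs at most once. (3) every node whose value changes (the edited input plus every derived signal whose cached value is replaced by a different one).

node7 now evaluates to -108.
Run set: node3, node4, node6, node7 (4 run).
Changed values: input2, node3, node4, node6, node7.

Initial pass — values computed on the first demand:
  node3 = mul(2, -6) = -12
  node4 = neg(-12) = 12
  node6 = sub(12, -12) = 24
  node7 = min2(12, 24) = 12

Second demand — change propagation:
  node3: re-runs because input2 2->-9; new result 54.
  node4: re-runs because node3 -12->54; new result -54.
  node6: re-runs because node4 12->-54; node3 -12->54; new result -108.
  node7: re-runs because node4 12->-54; node6 24->-108; new result -108.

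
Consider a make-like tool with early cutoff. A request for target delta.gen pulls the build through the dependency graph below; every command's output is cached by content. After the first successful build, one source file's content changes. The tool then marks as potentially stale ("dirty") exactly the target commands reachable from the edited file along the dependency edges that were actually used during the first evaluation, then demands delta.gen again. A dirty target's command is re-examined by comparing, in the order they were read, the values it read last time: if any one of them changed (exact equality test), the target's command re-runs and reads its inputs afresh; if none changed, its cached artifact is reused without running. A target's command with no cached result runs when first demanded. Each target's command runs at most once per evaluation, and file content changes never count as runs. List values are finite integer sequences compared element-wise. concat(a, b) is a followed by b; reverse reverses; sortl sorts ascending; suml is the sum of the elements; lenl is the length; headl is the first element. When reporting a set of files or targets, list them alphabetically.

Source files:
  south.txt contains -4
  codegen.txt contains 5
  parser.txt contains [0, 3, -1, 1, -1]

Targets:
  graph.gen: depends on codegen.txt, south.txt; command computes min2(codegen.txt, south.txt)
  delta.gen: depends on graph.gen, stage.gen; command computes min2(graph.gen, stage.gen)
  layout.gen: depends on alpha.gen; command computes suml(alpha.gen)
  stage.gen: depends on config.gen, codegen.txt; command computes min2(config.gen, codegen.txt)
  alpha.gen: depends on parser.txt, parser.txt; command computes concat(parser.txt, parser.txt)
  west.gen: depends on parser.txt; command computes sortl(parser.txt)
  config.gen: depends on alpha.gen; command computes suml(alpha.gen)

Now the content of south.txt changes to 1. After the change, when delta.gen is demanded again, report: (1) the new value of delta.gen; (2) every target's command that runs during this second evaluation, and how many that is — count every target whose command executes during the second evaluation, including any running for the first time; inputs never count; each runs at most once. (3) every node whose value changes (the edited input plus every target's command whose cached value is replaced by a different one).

First demand of the output computes:
  alpha.gen = concat([0, 3, -1, 1, -1], [0, 3, -1, 1, -1]) = [0, 3, -1, 1, -1, 0, 3, -1, 1, -1]
  config.gen = suml([0, 3, -1, 1, -1, 0, 3, -1, 1, -1]) = 4
  graph.gen = min2(5, -4) = -4
  stage.gen = min2(4, 5) = 4
  delta.gen = min2(-4, 4) = -4

After the edit, cleaning proceeds:
  graph.gen: a read changed (south.txt -4->1) — executes, giving 1.
  delta.gen: a read changed (graph.gen -4->1) — executes, giving 1.

Demanding delta.gen again yields 1.
2 target commands run: delta.gen, graph.gen.
The nodes whose values change: delta.gen, graph.gen, south.txt.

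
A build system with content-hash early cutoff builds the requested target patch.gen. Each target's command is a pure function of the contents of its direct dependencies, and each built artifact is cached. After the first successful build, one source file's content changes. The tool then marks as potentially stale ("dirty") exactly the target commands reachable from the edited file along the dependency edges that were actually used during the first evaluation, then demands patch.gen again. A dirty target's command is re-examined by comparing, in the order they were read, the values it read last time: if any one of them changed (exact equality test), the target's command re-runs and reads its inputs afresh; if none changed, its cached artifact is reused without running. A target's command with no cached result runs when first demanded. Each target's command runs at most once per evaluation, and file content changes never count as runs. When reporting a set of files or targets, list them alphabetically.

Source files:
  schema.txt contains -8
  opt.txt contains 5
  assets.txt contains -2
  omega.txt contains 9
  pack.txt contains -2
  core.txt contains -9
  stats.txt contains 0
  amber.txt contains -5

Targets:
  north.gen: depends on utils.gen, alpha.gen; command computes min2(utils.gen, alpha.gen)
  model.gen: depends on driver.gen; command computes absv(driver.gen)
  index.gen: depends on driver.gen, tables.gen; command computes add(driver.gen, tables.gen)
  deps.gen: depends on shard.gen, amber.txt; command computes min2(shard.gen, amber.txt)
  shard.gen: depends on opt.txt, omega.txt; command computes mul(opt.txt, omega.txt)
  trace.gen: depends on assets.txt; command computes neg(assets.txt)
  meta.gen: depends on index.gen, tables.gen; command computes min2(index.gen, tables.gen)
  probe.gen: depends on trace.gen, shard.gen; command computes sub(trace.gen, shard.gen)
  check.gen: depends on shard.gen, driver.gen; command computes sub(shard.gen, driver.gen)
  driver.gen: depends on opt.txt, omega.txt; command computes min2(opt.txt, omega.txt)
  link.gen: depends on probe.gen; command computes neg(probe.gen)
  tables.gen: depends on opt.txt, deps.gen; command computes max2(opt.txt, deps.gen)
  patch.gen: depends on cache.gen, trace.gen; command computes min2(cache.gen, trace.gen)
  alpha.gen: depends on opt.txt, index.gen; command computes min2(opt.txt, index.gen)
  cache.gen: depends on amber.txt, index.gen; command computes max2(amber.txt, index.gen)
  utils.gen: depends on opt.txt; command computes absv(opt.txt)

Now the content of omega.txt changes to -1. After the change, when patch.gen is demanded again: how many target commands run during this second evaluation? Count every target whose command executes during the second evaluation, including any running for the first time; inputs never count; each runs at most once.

Target commands that run: cache.gen, deps.gen, driver.gen, index.gen, patch.gen, shard.gen — 6 in total.
Key observation: the cutoff stops propagation at tables.gen — its inputs' values are unchanged, so it reuses its cache.

First evaluation (everything demanded from the output):
  driver.gen = min2(5, 9) = 5
  shard.gen = mul(5, 9) = 45
  deps.gen = min2(45, -5) = -5
  tables.gen = max2(5, -5) = 5
  index.gen = add(5, 5) = 10
  cache.gen = max2(-5, 10) = 10
  trace.gen = neg(-2) = 2
  patch.gen = min2(10, 2) = 2

Propagation after the edit:
  driver.gen: runs — omega.txt 9->-1; result -1.
  shard.gen: runs — omega.txt 9->-1; result -5.
  deps.gen: runs — shard.gen 45->-5; result -5 (same value as before).
  tables.gen: checked — values it read are unchanged (opt.txt unchanged, deps.gen unchanged); reused cached 5 without running.
  index.gen: runs — driver.gen 5->-1; result 4.
  cache.gen: runs — index.gen 10->4; result 4.
  patch.gen: runs — cache.gen 10->4; result 2 (same value as before).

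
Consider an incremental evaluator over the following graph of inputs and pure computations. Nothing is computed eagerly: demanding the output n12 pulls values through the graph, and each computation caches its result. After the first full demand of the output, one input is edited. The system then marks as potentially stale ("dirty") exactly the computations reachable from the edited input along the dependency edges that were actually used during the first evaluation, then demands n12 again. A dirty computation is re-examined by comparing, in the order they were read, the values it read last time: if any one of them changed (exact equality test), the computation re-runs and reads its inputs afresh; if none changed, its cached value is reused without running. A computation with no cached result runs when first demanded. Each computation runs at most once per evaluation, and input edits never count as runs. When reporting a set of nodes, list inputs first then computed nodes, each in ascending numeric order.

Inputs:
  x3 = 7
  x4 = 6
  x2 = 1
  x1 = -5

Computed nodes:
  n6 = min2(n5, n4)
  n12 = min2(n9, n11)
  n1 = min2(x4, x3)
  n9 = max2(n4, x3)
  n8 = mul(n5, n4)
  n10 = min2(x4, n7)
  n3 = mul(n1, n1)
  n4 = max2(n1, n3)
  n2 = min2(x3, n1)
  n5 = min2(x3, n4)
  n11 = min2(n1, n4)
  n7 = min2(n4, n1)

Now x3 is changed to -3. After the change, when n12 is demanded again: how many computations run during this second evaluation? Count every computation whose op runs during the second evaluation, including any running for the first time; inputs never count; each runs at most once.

Initial pass — values computed on the first demand:
  n1 = min2(6, 7) = 6
  n3 = mul(6, 6) = 36
  n4 = max2(6, 36) = 36
  n9 = max2(36, 7) = 36
  n11 = min2(6, 36) = 6
  n12 = min2(36, 6) = 6

Second demand — change propagation:
  n1: re-runs because x3 7->-3; new result -3.
  n3: re-runs because n1 6->-3; n1 6->-3; new result 9.
  n4: re-runs because n1 6->-3; n3 36->9; new result 9.
  n9: re-runs because n4 36->9; x3 7->-3; new result 9.
  n11: re-runs because n1 6->-3; n4 36->9; new result -3.
  n12: re-runs because n9 36->9; n11 6->-3; new result -3.

Run set: n1, n3, n4, n9, n11, n12 (6 run).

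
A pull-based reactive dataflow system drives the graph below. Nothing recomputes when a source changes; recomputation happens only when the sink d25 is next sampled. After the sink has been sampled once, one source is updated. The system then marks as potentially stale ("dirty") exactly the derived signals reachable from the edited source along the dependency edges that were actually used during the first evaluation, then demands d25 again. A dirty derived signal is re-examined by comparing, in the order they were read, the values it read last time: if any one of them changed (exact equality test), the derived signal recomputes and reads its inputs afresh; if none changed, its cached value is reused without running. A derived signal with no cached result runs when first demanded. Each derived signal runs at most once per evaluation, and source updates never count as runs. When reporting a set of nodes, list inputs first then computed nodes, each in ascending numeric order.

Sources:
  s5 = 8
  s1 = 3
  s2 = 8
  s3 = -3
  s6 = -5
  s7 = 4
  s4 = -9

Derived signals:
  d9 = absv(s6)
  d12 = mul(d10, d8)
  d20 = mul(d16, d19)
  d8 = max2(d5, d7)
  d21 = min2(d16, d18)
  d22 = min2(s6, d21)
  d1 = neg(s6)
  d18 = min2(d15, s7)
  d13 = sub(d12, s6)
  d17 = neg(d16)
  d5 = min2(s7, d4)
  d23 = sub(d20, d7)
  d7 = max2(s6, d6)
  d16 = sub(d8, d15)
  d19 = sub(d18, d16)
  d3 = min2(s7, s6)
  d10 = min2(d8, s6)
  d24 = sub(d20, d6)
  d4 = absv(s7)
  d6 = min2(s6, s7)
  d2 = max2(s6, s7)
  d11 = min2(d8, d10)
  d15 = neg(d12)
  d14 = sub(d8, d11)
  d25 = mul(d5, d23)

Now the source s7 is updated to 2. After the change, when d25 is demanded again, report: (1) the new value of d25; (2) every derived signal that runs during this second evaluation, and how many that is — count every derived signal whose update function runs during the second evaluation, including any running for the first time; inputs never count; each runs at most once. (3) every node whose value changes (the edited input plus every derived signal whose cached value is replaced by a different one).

New value of d25: -150.
Derived signals that run: d4, d5, d6, d8, d10, d12, d15, d16, d18, d19, d20, d23, d25 — 13 in total.
Values that change: s7, d4, d5, d8, d12, d15, d16, d18, d19, d20, d23, d25.
Key observation: the cutoff stops propagation at d7 — its inputs' values are unchanged, so it reuses its cache.

First evaluation (everything demanded from the output):
  d4 = absv(4) = 4
  d5 = min2(4, 4) = 4
  d6 = min2(-5, 4) = -5
  d7 = max2(-5, -5) = -5
  d8 = max2(4, -5) = 4
  d10 = min2(4, -5) = -5
  d12 = mul(-5, 4) = -20
  d15 = neg(-20) = 20
  d16 = sub(4, 20) = -16
  d18 = min2(20, 4) = 4
  d19 = sub(4, -16) = 20
  d20 = mul(-16, 20) = -320
  d23 = sub(-320, -5) = -315
  d25 = mul(4, -315) = -1260

Propagation after the edit:
  d4: runs — s7 4->2; result 2.
  d5: runs — s7 4->2; d4 4->2; result 2.
  d6: runs — s7 4->2; result -5 (same value as before).
  d7: checked — values it read are unchanged (s6 unchanged, d6 unchanged); reused cached -5 without running.
  d8: runs — d5 4->2; result 2.
  d10: runs — d8 4->2; result -5 (same value as before).
  d12: runs — d8 4->2; result -10.
  d15: runs — d12 -20->-10; result 10.
  d16: runs — d8 4->2; d15 20->10; result -8.
  d18: runs — d15 20->10; s7 4->2; result 2.
  d19: runs — d18 4->2; d16 -16->-8; result 10.
  d20: runs — d16 -16->-8; d19 20->10; result -80.
  d23: runs — d20 -320->-80; result -75.
  d25: runs — d5 4->2; d23 -315->-75; result -150.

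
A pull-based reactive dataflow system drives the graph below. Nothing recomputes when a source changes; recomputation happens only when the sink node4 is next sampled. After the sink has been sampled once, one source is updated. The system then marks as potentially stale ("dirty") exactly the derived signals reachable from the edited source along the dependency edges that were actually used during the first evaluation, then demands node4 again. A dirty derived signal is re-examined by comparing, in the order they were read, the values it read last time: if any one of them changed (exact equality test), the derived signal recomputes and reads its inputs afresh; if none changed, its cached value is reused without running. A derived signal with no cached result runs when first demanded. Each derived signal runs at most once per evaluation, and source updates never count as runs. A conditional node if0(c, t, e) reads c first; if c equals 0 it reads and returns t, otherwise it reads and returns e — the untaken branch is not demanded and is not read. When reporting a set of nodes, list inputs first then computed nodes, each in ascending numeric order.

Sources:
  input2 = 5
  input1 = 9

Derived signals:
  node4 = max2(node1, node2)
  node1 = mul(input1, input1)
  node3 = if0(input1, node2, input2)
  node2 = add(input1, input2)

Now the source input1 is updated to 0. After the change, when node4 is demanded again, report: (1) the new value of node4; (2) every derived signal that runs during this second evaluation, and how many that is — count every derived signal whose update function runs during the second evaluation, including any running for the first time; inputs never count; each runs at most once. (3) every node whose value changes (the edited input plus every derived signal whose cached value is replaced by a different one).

New value of node4: 5.
Derived signals that run: node1, node2, node4 — 3 in total.
Values that change: input1, node1, node2, node4.

First evaluation (everything demanded from the output):
  node1 = mul(9, 9) = 81
  node2 = add(9, 5) = 14
  node4 = max2(81, 14) = 81

Propagation after the edit:
  node1: runs — input1 9->0; input1 9->0; result 0.
  node2: runs — input1 9->0; result 5.
  node4: runs — node1 81->0; node2 14->5; result 5.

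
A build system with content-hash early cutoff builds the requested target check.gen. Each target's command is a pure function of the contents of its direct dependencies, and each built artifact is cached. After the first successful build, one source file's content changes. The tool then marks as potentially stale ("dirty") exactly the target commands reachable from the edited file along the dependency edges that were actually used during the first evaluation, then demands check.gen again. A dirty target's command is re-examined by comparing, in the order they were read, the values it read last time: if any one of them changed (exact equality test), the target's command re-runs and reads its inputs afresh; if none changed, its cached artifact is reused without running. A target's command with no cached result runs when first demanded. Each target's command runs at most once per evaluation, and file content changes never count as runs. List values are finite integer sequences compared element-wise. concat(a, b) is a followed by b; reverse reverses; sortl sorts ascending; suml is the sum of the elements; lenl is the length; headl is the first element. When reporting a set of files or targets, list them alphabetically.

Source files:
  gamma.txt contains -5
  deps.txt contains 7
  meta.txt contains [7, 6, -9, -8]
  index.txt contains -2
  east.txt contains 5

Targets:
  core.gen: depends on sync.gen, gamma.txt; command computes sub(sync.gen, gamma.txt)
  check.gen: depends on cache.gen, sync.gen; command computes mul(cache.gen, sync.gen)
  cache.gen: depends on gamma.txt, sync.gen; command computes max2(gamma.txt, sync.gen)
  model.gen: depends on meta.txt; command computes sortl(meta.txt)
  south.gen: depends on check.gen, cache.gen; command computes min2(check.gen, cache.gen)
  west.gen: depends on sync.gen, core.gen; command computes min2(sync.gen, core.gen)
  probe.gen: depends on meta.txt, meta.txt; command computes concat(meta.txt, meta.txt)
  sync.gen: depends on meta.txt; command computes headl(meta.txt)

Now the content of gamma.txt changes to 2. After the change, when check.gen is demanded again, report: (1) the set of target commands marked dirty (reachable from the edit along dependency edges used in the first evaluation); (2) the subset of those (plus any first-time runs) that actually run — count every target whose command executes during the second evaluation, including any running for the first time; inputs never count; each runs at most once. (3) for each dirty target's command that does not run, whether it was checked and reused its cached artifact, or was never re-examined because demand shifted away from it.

Marked dirty: cache.gen, check.gen.
Target commands that run: cache.gen — 1 in total.
Checked but reused from cache: check.gen.
Key observation: the change is absorbed at cache.gen — it re-runs but produces the same value, and the output's value is unchanged.

First evaluation (everything demanded from the output):
  sync.gen = headl([7, 6, -9, -8]) = 7
  cache.gen = max2(-5, 7) = 7
  check.gen = mul(7, 7) = 49

Propagation after the edit:
  cache.gen: runs — gamma.txt -5->2; result 7 (same value as before).
  check.gen: checked — values it read are unchanged (cache.gen unchanged, sync.gen unchanged); reused cached 49 without running.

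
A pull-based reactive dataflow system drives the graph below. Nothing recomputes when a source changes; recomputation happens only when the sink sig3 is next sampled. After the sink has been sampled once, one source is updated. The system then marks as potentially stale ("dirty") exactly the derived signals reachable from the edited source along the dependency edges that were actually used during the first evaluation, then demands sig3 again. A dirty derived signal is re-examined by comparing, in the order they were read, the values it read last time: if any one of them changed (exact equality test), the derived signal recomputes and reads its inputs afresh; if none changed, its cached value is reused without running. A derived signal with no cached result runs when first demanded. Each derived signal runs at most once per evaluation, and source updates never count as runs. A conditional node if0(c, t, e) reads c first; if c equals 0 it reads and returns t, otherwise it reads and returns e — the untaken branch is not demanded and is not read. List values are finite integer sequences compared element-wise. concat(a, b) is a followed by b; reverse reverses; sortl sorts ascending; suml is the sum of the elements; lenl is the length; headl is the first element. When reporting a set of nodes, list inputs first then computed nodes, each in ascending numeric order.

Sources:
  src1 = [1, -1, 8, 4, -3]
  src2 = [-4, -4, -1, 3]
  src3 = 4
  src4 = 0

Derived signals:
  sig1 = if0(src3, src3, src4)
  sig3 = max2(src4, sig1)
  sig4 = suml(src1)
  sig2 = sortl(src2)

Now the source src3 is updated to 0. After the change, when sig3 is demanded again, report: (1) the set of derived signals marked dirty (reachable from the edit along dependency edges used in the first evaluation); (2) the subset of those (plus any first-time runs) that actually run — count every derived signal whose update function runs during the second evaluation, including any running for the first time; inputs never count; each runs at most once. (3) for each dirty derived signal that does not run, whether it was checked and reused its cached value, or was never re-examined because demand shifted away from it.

Marked dirty: sig1, sig3.
Derived signals that run: sig1 — 1 in total.
Checked but reused from cache: sig3.
Key observation: the change is absorbed at sig1 — it re-runs but produces the same value, and the output's value is unchanged.

First evaluation (everything demanded from the output):
  sig1 = if0(src3=4 -> else branch src4) = 0
  sig3 = max2(0, 0) = 0

Propagation after the edit:
  sig1: runs — src3 4->0; result 0 (same value as before).
  sig3: checked — values it read are unchanged (src4 unchanged, sig1 unchanged); reused cached 0 without running.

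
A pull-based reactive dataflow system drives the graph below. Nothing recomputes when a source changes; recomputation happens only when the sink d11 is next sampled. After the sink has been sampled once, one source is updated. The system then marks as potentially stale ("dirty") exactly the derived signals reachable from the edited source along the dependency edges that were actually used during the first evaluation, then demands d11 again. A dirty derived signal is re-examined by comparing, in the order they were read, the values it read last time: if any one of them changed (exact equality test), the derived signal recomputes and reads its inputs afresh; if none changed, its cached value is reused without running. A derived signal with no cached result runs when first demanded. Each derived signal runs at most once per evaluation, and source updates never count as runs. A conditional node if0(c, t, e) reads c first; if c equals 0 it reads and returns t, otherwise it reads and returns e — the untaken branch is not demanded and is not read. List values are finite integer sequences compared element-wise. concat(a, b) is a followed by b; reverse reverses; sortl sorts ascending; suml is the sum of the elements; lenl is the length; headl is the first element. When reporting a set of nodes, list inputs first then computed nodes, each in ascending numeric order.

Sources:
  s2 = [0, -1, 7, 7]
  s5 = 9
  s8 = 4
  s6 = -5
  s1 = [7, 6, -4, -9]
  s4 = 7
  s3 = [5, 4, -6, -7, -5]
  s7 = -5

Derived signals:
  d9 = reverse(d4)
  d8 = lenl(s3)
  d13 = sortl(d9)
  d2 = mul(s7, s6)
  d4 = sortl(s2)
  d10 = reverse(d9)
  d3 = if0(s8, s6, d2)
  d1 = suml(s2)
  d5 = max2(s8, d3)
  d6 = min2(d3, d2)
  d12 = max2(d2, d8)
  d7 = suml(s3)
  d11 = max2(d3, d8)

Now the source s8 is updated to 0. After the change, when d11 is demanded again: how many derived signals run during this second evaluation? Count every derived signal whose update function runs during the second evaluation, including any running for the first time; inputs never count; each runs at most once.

First evaluation (everything demanded from the output):
  d2 = mul(-5, -5) = 25
  d3 = if0(s8=4 -> else branch d2) = 25
  d8 = lenl([5, 4, -6, -7, -5]) = 5
  d11 = max2(25, 5) = 25

Propagation after the edit:
  d3: runs — s8 4->0; result -5.
  d11: runs — d3 25->-5; result 5.

Derived signals that run: d3, d11 — 2 in total.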